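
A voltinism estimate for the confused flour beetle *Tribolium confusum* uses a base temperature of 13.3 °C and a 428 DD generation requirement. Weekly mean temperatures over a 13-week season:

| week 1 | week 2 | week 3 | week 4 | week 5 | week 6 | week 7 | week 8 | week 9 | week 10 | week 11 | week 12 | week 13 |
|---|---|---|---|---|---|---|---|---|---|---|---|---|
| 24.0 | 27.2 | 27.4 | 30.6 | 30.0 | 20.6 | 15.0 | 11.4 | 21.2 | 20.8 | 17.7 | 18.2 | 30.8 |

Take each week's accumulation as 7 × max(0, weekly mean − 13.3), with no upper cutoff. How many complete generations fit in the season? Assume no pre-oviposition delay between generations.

2 generations

Weekly DD (7 × max(0, T̄ − 13.3)): 74.9, 97.3, 98.7, 121.1, 116.9, 51.1, 11.9, 0.0, 55.3, 52.5, 30.8, 34.3, 122.5.
Season total = 867.3 DD.
Complete generations = ⌊867.3 / 428⌋ = 2.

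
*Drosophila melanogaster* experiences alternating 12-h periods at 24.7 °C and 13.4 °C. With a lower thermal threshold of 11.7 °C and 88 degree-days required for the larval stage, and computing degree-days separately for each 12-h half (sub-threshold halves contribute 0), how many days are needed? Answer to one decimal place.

12.0 days

Day half: max(0, 24.7 − 11.7) × 0.5 = 13.0 × 0.5 = 6.50 DD.
Night half: max(0, 13.4 − 11.7) × 0.5 = 1.7 × 0.5 = 0.85 DD.
Per 24 h: 7.35 DD/day.
Duration = 88 / 7.35 = 11.973 ≈ 12.0 days.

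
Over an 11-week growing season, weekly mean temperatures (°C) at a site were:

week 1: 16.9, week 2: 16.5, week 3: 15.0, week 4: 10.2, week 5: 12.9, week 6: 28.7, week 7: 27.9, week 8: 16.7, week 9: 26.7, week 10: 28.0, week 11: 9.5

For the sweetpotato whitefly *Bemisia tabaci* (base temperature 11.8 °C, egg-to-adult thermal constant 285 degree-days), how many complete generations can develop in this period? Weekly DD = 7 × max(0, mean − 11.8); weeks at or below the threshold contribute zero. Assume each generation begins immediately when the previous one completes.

Weekly DD (7 × max(0, T̄ − 11.8)): 35.7, 32.9, 22.4, 0.0, 7.7, 118.3, 112.7, 34.3, 104.3, 113.4, 0.0.
Season total = 581.7 DD.
Complete generations = ⌊581.7 / 285⌋ = 2.

2 generations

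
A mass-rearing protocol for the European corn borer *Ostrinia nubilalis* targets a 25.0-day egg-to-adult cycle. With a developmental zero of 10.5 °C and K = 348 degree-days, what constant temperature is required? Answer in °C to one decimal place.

24.4 °C

Required daily accumulation = 348 / 25.0 = 13.920 DD/day.
T = T_base + 13.920 = 10.5 + 13.920 = 24.420 ≈ 24.4 °C.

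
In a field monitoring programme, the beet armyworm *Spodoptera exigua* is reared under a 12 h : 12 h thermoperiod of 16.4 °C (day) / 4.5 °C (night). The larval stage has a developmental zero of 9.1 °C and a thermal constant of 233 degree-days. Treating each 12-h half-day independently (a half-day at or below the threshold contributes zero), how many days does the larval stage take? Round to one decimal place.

Day half: max(0, 16.4 − 9.1) × 0.5 = 7.3 × 0.5 = 3.65 DD.
Night half: max(0, 4.5 − 9.1) × 0.5 = 0.0 × 0.5 = 0.00 DD.
Per 24 h: 3.65 DD/day.
Duration = 233 / 3.65 = 63.836 ≈ 63.8 days.

63.8 days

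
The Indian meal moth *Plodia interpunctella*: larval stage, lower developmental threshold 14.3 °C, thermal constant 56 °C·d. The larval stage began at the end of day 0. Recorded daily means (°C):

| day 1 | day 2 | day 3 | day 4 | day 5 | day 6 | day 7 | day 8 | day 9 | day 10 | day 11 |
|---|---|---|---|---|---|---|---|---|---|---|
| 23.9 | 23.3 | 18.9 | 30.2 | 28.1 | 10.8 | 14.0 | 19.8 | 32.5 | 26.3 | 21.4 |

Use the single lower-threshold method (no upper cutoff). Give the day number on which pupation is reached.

Daily DD above 14.3 °C: 9.6, 9.0, 4.6, 15.9, 13.8, 0.0, 0.0, 5.5, 18.2, 12.0, 7.1.
Cumulative: 9.6, 18.6, 23.2, 39.1, 52.9, 52.9, 52.9, 58.4, 76.6, 88.6, 95.7.
The total first reaches 56 DD on day 8.

day 8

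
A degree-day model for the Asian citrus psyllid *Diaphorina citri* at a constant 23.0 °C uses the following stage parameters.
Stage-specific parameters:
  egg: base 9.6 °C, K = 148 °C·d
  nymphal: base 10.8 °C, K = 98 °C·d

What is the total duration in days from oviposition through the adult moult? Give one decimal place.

egg: 148 / (23.0 − 9.6) = 148 / 13.4 = 11.045 d.
nymphal: 98 / (23.0 − 10.8) = 98 / 12.2 = 8.033 d.
Sum = 19.078 ≈ 19.1 days.

19.1 days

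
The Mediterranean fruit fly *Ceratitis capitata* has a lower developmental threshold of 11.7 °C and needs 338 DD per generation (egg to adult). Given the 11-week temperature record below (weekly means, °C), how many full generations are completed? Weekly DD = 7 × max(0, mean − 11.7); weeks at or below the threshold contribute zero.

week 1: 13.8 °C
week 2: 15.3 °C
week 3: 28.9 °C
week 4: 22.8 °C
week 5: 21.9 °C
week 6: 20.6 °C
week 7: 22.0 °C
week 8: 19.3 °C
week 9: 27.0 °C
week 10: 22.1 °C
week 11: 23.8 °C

2 generations

Weekly DD (7 × max(0, T̄ − 11.7)): 14.7, 25.2, 120.4, 77.7, 71.4, 62.3, 72.1, 53.2, 107.1, 72.8, 84.7.
Season total = 761.6 DD.
Complete generations = ⌊761.6 / 338⌋ = 2.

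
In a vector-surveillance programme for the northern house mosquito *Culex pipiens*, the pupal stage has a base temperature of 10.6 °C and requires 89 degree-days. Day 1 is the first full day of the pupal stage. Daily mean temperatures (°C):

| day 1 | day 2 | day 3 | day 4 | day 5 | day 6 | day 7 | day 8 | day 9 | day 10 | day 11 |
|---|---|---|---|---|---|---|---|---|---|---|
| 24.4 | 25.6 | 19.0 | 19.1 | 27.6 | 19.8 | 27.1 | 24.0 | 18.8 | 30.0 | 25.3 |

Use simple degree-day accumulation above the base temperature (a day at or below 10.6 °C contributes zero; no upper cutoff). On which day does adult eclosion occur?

day 8

Daily DD above 10.6 °C: 13.8, 15.0, 8.4, 8.5, 17.0, 9.2, 16.5, 13.4, 8.2, 19.4, 14.7.
Cumulative: 13.8, 28.8, 37.2, 45.7, 62.7, 71.9, 88.4, 101.8, 110.0, 129.4, 144.1.
The total first reaches 89 DD on day 8.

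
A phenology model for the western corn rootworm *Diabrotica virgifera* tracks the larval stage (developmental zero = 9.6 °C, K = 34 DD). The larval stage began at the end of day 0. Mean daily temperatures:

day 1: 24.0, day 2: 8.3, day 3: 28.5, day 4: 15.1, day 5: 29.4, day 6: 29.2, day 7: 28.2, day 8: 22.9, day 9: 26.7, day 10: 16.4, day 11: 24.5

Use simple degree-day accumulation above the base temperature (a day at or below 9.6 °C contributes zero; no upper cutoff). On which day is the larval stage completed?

day 4

Daily DD above 9.6 °C: 14.4, 0.0, 18.9, 5.5, 19.8, 19.6, 18.6, 13.3, 17.1, 6.8, 14.9.
Cumulative: 14.4, 14.4, 33.3, 38.8, 58.6, 78.2, 96.8, 110.1, 127.2, 134.0, 148.9.
The total first reaches 34 DD on day 4.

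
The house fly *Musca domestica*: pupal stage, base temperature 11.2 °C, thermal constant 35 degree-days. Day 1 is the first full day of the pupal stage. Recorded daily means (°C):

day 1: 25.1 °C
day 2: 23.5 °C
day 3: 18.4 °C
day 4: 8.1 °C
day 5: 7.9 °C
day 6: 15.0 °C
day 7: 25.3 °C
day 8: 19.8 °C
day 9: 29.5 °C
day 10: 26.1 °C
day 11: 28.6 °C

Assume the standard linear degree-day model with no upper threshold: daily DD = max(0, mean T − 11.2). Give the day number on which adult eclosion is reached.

day 6

Daily DD above 11.2 °C: 13.9, 12.3, 7.2, 0.0, 0.0, 3.8, 14.1, 8.6, 18.3, 14.9, 17.4.
Cumulative: 13.9, 26.2, 33.4, 33.4, 33.4, 37.2, 51.3, 59.9, 78.2, 93.1, 110.5.
The total first reaches 35 DD on day 6.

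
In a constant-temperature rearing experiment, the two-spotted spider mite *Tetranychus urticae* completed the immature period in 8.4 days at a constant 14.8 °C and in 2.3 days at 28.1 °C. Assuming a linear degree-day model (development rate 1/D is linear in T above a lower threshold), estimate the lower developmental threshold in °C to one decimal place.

Under the model K = D·(T − T_b), so D₁·(T₁ − T_b) = D₂·(T₂ − T_b).
8.4·(14.8 − T_b) = 2.3·(28.1 − T_b)
T_b = (8.4·14.8 − 2.3·28.1) / (8.4 − 2.3) = 59.69 / 6.1 = 9.785 °C ≈ 9.8 °C.

9.8 °C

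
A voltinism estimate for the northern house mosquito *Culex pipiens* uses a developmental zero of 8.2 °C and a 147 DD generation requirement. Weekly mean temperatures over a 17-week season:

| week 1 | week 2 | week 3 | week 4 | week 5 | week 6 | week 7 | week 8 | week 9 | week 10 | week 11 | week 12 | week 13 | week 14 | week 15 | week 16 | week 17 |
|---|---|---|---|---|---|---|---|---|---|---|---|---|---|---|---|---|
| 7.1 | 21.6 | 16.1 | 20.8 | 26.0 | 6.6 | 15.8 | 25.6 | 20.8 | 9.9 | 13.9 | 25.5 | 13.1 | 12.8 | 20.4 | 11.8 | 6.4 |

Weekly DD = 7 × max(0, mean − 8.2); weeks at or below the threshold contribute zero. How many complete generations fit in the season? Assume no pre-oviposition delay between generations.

Weekly DD (7 × max(0, T̄ − 8.2)): 0.0, 93.8, 55.3, 88.2, 124.6, 0.0, 53.2, 121.8, 88.2, 11.9, 39.9, 121.1, 34.3, 32.2, 85.4, 25.2, 0.0.
Season total = 975.1 DD.
Complete generations = ⌊975.1 / 147⌋ = 6.

6 generations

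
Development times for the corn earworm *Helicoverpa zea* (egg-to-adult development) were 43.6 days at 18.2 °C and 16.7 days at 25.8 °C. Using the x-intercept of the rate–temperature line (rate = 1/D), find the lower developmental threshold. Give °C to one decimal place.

Under the model K = D·(T − T_b), so D₁·(T₁ − T_b) = D₂·(T₂ − T_b).
43.6·(18.2 − T_b) = 16.7·(25.8 − T_b)
T_b = (43.6·18.2 − 16.7·25.8) / (43.6 − 16.7) = 362.66 / 26.9 = 13.482 °C ≈ 13.5 °C.

13.5 °C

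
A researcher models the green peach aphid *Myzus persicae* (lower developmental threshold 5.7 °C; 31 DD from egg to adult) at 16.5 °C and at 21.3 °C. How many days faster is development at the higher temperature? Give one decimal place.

0.9 days

At 16.5 °C: 31 / (16.5 − 5.7) = 31 / 10.8 = 2.870 d.
At 21.3 °C: 31 / (21.3 − 5.7) = 31 / 15.6 = 1.987 d.
Difference = |2.870 − 1.987| = 0.883 ≈ 0.9 days.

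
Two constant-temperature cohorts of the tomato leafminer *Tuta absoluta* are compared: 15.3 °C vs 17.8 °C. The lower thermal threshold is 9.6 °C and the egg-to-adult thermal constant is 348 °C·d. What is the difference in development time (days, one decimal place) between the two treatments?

18.6 days

At 15.3 °C: 348 / (15.3 − 9.6) = 348 / 5.7 = 61.053 d.
At 17.8 °C: 348 / (17.8 − 9.6) = 348 / 8.2 = 42.439 d.
Difference = |61.053 − 42.439| = 18.614 ≈ 18.6 days.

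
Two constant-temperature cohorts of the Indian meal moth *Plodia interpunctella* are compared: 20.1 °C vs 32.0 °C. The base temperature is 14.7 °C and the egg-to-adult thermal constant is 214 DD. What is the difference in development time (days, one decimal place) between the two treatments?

At 20.1 °C: 214 / (20.1 − 14.7) = 214 / 5.4 = 39.630 d.
At 32.0 °C: 214 / (32.0 − 14.7) = 214 / 17.3 = 12.370 d.
Difference = |39.630 − 12.370| = 27.260 ≈ 27.3 days.

27.3 days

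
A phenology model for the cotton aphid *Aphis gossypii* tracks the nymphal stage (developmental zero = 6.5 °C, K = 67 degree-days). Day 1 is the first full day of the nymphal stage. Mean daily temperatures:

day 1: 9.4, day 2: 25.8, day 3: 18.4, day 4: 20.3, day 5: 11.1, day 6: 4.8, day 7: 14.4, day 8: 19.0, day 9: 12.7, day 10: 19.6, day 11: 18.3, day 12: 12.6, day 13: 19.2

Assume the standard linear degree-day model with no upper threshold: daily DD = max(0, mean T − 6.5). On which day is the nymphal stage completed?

Daily DD above 6.5 °C: 2.9, 19.3, 11.9, 13.8, 4.6, 0.0, 7.9, 12.5, 6.2, 13.1, 11.8, 6.1, 12.7.
Cumulative: 2.9, 22.2, 34.1, 47.9, 52.5, 52.5, 60.4, 72.9, 79.1, 92.2, 104.0, 110.1, 122.8.
The total first reaches 67 DD on day 8.

day 8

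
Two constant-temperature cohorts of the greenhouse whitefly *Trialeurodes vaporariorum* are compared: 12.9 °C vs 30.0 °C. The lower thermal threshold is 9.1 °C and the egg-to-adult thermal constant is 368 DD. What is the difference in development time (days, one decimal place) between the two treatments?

79.2 days

At 12.9 °C: 368 / (12.9 − 9.1) = 368 / 3.8 = 96.842 d.
At 30.0 °C: 368 / (30.0 − 9.1) = 368 / 20.9 = 17.608 d.
Difference = |96.842 − 17.608| = 79.234 ≈ 79.2 days.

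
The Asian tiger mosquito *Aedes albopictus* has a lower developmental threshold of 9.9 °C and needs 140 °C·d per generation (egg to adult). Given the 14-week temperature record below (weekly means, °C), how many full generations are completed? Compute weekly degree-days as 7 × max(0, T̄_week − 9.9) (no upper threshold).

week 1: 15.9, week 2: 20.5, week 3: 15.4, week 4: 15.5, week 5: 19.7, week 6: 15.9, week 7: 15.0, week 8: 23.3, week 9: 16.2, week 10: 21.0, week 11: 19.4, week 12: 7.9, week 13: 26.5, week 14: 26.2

6 generations

Weekly DD (7 × max(0, T̄ − 9.9)): 42.0, 74.2, 38.5, 39.2, 68.6, 42.0, 35.7, 93.8, 44.1, 77.7, 66.5, 0.0, 116.2, 114.1.
Season total = 852.6 DD.
Complete generations = ⌊852.6 / 140⌋ = 6.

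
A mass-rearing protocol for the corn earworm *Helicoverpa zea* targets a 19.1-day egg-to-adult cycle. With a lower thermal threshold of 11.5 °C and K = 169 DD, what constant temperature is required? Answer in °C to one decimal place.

Required daily accumulation = 169 / 19.1 = 8.848 DD/day.
T = T_base + 8.848 = 11.5 + 8.848 = 20.348 ≈ 20.3 °C.

20.3 °C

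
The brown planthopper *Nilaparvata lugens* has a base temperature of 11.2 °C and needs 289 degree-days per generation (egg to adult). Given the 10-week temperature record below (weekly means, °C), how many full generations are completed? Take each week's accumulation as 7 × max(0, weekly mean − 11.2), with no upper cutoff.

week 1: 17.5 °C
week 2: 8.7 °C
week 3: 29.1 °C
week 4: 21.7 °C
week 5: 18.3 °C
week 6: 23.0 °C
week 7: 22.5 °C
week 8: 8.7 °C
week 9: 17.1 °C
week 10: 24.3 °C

2 generations

Weekly DD (7 × max(0, T̄ − 11.2)): 44.1, 0.0, 125.3, 73.5, 49.7, 82.6, 79.1, 0.0, 41.3, 91.7.
Season total = 587.3 DD.
Complete generations = ⌊587.3 / 289⌋ = 2.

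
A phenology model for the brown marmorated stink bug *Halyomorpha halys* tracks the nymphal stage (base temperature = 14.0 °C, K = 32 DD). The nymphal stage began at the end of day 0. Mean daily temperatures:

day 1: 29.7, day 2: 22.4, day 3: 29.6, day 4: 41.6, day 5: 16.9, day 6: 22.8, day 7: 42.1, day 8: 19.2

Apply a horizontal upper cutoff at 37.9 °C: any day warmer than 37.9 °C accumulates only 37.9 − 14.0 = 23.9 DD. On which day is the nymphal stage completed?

day 3

Daily DD above 14.0 °C (capped at 23.9): 15.7, 8.4, 15.6, 23.9, 2.9, 8.8, 23.9, 5.2.
Cumulative: 15.7, 24.1, 39.7, 63.6, 66.5, 75.3, 99.2, 104.4.
The total first reaches 32 DD on day 3.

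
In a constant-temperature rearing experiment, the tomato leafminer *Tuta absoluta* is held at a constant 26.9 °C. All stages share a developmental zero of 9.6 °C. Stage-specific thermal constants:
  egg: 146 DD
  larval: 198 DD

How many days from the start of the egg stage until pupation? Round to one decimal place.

19.9 days

Daily accumulation at 26.9 °C = 26.9 − 9.6 = 17.3 DD/day.
Total K = 146 + 198 = 344 DD.
Total duration = 344 / 17.3 = 19.884 ≈ 19.9 days.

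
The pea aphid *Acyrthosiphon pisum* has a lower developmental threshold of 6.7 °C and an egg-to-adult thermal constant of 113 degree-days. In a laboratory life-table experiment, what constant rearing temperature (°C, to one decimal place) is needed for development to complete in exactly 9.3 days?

Required daily accumulation = 113 / 9.3 = 12.151 DD/day.
T = T_base + 12.151 = 6.7 + 12.151 = 18.851 ≈ 18.9 °C.

18.9 °C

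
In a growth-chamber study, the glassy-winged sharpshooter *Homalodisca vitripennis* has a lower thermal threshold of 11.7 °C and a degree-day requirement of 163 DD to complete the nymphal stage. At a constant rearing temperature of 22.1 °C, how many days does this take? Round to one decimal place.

Daily accumulation = 22.1 − 11.7 = 10.4 DD/day.
Duration = 163 / 10.4 = 15.673 ≈ 15.7 days.

15.7 days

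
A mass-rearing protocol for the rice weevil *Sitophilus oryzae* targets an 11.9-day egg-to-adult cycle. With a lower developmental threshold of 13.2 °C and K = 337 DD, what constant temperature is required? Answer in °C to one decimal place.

41.5 °C

Required daily accumulation = 337 / 11.9 = 28.319 DD/day.
T = T_base + 28.319 = 13.2 + 28.319 = 41.519 ≈ 41.5 °C.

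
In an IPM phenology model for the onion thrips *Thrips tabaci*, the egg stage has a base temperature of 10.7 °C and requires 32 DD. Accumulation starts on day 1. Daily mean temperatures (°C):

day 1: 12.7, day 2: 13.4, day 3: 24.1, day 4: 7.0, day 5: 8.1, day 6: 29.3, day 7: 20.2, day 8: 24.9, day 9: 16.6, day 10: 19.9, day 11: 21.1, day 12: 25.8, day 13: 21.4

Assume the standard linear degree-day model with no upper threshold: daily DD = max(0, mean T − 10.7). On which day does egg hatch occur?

day 6

Daily DD above 10.7 °C: 2.0, 2.7, 13.4, 0.0, 0.0, 18.6, 9.5, 14.2, 5.9, 9.2, 10.4, 15.1, 10.7.
Cumulative: 2.0, 4.7, 18.1, 18.1, 18.1, 36.7, 46.2, 60.4, 66.3, 75.5, 85.9, 101.0, 111.7.
The total first reaches 32 DD on day 6.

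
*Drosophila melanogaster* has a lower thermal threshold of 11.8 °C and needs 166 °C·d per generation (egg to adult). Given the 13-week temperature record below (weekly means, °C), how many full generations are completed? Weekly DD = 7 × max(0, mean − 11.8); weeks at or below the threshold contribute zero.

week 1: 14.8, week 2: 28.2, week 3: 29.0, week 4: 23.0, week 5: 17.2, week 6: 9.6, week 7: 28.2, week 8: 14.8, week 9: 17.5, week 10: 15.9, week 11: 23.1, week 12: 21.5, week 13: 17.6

Weekly DD (7 × max(0, T̄ − 11.8)): 21.0, 114.8, 120.4, 78.4, 37.8, 0.0, 114.8, 21.0, 39.9, 28.7, 79.1, 67.9, 40.6.
Season total = 764.4 DD.
Complete generations = ⌊764.4 / 166⌋ = 4.

4 generations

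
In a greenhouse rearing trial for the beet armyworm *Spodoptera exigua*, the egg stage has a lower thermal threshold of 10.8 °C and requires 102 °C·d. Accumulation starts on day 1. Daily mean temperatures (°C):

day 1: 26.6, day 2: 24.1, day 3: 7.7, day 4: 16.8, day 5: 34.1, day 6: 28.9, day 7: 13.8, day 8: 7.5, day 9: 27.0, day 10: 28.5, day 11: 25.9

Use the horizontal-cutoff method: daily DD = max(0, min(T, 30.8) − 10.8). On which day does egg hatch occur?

Daily DD above 10.8 °C (capped at 20.0): 15.8, 13.3, 0.0, 6.0, 20.0, 18.1, 3.0, 0.0, 16.2, 17.7, 15.1.
Cumulative: 15.8, 29.1, 29.1, 35.1, 55.1, 73.2, 76.2, 76.2, 92.4, 110.1, 125.2.
The total first reaches 102 DD on day 10.

day 10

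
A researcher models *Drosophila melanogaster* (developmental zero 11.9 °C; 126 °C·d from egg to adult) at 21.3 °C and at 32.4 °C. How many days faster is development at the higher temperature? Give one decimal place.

7.3 days

At 21.3 °C: 126 / (21.3 − 11.9) = 126 / 9.4 = 13.404 d.
At 32.4 °C: 126 / (32.4 − 11.9) = 126 / 20.5 = 6.146 d.
Difference = |13.404 − 6.146| = 7.258 ≈ 7.3 days.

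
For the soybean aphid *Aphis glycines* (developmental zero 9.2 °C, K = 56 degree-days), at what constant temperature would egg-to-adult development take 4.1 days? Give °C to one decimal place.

Required daily accumulation = 56 / 4.1 = 13.659 DD/day.
T = T_base + 13.659 = 9.2 + 13.659 = 22.859 ≈ 22.9 °C.

22.9 °C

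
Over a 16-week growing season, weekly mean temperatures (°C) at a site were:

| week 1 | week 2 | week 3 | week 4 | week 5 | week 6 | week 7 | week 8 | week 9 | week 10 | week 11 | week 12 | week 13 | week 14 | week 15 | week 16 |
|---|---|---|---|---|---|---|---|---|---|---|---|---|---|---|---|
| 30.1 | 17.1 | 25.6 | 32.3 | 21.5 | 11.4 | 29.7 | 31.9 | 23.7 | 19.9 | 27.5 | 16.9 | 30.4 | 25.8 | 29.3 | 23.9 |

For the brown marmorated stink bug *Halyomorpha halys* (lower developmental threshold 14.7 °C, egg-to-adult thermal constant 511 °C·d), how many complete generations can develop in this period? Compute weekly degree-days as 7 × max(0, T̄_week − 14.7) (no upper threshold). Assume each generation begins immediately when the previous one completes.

Weekly DD (7 × max(0, T̄ − 14.7)): 107.8, 16.8, 76.3, 123.2, 47.6, 0.0, 105.0, 120.4, 63.0, 36.4, 89.6, 15.4, 109.9, 77.7, 102.2, 64.4.
Season total = 1155.7 DD.
Complete generations = ⌊1155.7 / 511⌋ = 2.

2 generations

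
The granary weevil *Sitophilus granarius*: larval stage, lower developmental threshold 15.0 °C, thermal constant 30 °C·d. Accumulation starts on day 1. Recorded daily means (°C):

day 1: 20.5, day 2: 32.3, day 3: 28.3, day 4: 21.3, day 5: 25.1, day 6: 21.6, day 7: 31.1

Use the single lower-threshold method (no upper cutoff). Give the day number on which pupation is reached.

day 3

Daily DD above 15.0 °C: 5.5, 17.3, 13.3, 6.3, 10.1, 6.6, 16.1.
Cumulative: 5.5, 22.8, 36.1, 42.4, 52.5, 59.1, 75.2.
The total first reaches 30 DD on day 3.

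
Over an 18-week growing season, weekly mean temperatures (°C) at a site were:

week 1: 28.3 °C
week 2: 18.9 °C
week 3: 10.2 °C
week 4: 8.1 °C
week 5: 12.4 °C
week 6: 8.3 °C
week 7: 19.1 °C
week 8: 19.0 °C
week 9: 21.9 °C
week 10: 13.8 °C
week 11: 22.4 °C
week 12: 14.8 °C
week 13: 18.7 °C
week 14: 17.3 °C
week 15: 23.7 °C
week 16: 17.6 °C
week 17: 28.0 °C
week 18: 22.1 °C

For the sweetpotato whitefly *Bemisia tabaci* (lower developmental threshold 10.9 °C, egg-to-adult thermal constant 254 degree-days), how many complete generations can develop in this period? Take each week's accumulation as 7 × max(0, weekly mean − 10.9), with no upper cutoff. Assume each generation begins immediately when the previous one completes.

Weekly DD (7 × max(0, T̄ − 10.9)): 121.8, 56.0, 0.0, 0.0, 10.5, 0.0, 57.4, 56.7, 77.0, 20.3, 80.5, 27.3, 54.6, 44.8, 89.6, 46.9, 119.7, 78.4.
Season total = 941.5 DD.
Complete generations = ⌊941.5 / 254⌋ = 3.

3 generations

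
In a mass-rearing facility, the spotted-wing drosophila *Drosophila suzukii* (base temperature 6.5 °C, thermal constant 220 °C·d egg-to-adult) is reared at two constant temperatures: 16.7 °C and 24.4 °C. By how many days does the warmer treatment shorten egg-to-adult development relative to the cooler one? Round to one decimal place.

9.3 days

At 16.7 °C: 220 / (16.7 − 6.5) = 220 / 10.2 = 21.569 d.
At 24.4 °C: 220 / (24.4 − 6.5) = 220 / 17.9 = 12.291 d.
Difference = |21.569 − 12.291| = 9.278 ≈ 9.3 days.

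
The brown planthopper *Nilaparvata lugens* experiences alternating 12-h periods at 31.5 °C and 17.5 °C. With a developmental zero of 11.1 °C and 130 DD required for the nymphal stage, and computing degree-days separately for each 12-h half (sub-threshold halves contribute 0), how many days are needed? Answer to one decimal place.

9.7 days

Day half: max(0, 31.5 − 11.1) × 0.5 = 20.4 × 0.5 = 10.20 DD.
Night half: max(0, 17.5 − 11.1) × 0.5 = 6.4 × 0.5 = 3.20 DD.
Per 24 h: 13.40 DD/day.
Duration = 130 / 13.40 = 9.701 ≈ 9.7 days.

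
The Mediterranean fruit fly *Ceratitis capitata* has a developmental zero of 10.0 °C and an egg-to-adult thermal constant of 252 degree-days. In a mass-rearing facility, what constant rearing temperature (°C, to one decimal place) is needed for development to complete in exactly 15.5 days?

26.3 °C

Required daily accumulation = 252 / 15.5 = 16.258 DD/day.
T = T_base + 16.258 = 10.0 + 16.258 = 26.258 ≈ 26.3 °C.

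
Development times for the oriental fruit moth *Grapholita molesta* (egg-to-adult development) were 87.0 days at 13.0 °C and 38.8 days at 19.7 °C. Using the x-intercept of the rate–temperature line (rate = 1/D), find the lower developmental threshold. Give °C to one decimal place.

7.6 °C

Equal thermal constants: D₁(T₁ − T_b) = D₂(T₂ − T_b).
87.0·(13.0 − T_b) = 38.8·(19.7 − T_b)
T_b = (87.0·13.0 − 38.8·19.7) / (87.0 − 38.8) = 366.64 / 48.2 = 7.607 °C ≈ 7.6 °C.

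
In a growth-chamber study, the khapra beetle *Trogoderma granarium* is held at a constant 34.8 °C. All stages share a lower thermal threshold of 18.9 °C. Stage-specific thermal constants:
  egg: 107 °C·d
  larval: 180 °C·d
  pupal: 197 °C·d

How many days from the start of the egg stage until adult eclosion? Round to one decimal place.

Daily accumulation at 34.8 °C = 34.8 − 18.9 = 15.9 DD/day.
Total K = 107 + 180 + 197 = 484 DD.
Total duration = 484 / 15.9 = 30.440 ≈ 30.4 days.

30.4 days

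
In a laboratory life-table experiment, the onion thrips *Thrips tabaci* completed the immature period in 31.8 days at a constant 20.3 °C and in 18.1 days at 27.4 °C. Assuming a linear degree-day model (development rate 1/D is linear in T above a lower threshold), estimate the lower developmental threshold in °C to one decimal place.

10.9 °C

Equal thermal constants: D₁(T₁ − T_b) = D₂(T₂ − T_b).
31.8·(20.3 − T_b) = 18.1·(27.4 − T_b)
T_b = (31.8·20.3 − 18.1·27.4) / (31.8 − 18.1) = 149.60 / 13.7 = 10.920 °C ≈ 10.9 °C.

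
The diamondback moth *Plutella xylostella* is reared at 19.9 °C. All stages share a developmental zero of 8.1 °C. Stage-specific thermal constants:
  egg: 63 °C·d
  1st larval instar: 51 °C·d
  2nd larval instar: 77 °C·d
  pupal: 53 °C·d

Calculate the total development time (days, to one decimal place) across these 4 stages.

Daily accumulation at 19.9 °C = 19.9 − 8.1 = 11.8 DD/day.
Total K = 63 + 51 + 77 + 53 = 244 DD.
Total duration = 244 / 11.8 = 20.678 ≈ 20.7 days.

20.7 days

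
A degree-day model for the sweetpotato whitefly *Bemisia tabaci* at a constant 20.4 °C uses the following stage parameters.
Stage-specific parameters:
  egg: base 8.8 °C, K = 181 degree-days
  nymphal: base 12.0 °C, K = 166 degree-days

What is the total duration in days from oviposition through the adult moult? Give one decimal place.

egg: 181 / (20.4 − 8.8) = 181 / 11.6 = 15.603 d.
nymphal: 166 / (20.4 − 12.0) = 166 / 8.4 = 19.762 d.
Sum = 35.365 ≈ 35.4 days.

35.4 days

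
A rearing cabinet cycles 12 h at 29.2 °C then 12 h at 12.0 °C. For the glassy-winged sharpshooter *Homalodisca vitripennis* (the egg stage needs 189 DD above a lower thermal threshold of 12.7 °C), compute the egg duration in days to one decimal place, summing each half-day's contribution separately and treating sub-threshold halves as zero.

Day half: max(0, 29.2 − 12.7) × 0.5 = 16.5 × 0.5 = 8.25 DD.
Night half: max(0, 12.0 − 12.7) × 0.5 = 0.0 × 0.5 = 0.00 DD.
Per 24 h: 8.25 DD/day.
Duration = 189 / 8.25 = 22.909 ≈ 22.9 days.

22.9 days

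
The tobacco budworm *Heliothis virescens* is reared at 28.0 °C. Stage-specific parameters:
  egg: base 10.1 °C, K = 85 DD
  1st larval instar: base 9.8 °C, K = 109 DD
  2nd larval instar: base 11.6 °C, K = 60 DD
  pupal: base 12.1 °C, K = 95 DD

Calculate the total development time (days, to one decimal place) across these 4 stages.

egg: 85 / (28.0 − 10.1) = 85 / 17.9 = 4.749 d.
1st larval instar: 109 / (28.0 − 9.8) = 109 / 18.2 = 5.989 d.
2nd larval instar: 60 / (28.0 − 11.6) = 60 / 16.4 = 3.659 d.
pupal: 95 / (28.0 − 12.1) = 95 / 15.9 = 5.975 d.
Sum = 20.371 ≈ 20.4 days.

20.4 days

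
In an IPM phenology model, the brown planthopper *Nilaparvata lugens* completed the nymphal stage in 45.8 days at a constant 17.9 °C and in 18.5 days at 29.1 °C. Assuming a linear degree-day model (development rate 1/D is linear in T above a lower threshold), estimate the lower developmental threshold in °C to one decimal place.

10.3 °C

Equal thermal constants: D₁(T₁ − T_b) = D₂(T₂ − T_b).
45.8·(17.9 − T_b) = 18.5·(29.1 − T_b)
T_b = (45.8·17.9 − 18.5·29.1) / (45.8 − 18.5) = 281.47 / 27.3 = 10.310 °C ≈ 10.3 °C.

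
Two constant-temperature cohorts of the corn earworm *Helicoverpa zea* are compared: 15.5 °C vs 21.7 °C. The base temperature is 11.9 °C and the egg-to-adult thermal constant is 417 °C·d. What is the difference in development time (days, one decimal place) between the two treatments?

73.3 days

At 15.5 °C: 417 / (15.5 − 11.9) = 417 / 3.6 = 115.833 d.
At 21.7 °C: 417 / (21.7 − 11.9) = 417 / 9.8 = 42.551 d.
Difference = |115.833 − 42.551| = 73.282 ≈ 73.3 days.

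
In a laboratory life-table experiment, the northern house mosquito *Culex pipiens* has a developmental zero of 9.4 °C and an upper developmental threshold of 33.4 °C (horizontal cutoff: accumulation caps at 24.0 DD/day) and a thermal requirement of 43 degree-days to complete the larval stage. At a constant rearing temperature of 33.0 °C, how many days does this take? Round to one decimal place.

1.8 days

Daily accumulation = 33.0 − 9.4 = 23.6 DD/day.
Duration = 43 / 23.6 = 1.822 ≈ 1.8 days.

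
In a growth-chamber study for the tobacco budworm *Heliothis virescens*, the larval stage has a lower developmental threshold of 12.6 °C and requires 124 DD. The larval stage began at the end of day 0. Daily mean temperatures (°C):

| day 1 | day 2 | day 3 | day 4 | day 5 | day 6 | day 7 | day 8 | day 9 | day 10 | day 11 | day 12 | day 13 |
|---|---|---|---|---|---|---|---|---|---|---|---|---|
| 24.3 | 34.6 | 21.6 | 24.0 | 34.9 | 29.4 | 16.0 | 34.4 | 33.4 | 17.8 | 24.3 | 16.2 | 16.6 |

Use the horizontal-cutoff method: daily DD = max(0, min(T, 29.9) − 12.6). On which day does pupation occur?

day 10

Daily DD above 12.6 °C (capped at 17.3): 11.7, 17.3, 9.0, 11.4, 17.3, 16.8, 3.4, 17.3, 17.3, 5.2, 11.7, 3.6, 4.0.
Cumulative: 11.7, 29.0, 38.0, 49.4, 66.7, 83.5, 86.9, 104.2, 121.5, 126.7, 138.4, 142.0, 146.0.
The total first reaches 124 DD on day 10.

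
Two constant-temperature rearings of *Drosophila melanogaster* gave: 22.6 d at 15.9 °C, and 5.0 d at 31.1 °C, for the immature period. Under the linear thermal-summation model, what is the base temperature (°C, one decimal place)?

Linear rate model ⇒ the product D·(T − T_b) is constant across temperatures.
22.6·(15.9 − T_b) = 5.0·(31.1 − T_b)
T_b = (22.6·15.9 − 5.0·31.1) / (22.6 − 5.0) = 203.84 / 17.6 = 11.582 °C ≈ 11.6 °C.

11.6 °C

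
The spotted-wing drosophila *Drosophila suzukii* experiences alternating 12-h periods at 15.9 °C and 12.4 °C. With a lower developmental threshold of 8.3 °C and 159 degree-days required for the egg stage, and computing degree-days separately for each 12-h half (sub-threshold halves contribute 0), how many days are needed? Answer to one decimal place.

Day half: max(0, 15.9 − 8.3) × 0.5 = 7.6 × 0.5 = 3.80 DD.
Night half: max(0, 12.4 − 8.3) × 0.5 = 4.1 × 0.5 = 2.05 DD.
Per 24 h: 5.85 DD/day.
Duration = 159 / 5.85 = 27.179 ≈ 27.2 days.

27.2 days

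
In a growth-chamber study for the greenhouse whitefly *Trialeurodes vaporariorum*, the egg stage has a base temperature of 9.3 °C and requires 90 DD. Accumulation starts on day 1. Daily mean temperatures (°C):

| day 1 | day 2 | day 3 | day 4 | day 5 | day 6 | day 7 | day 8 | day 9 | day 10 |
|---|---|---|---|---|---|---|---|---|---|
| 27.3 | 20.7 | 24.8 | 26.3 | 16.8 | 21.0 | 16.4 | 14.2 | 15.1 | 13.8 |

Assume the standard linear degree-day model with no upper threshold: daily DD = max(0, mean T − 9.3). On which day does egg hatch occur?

Daily DD above 9.3 °C: 18.0, 11.4, 15.5, 17.0, 7.5, 11.7, 7.1, 4.9, 5.8, 4.5.
Cumulative: 18.0, 29.4, 44.9, 61.9, 69.4, 81.1, 88.2, 93.1, 98.9, 103.4.
The total first reaches 90 DD on day 8.

day 8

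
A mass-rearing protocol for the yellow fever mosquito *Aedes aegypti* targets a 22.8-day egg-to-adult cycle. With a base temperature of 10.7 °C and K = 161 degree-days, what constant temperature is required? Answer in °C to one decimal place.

17.8 °C

Required daily accumulation = 161 / 22.8 = 7.061 DD/day.
T = T_base + 7.061 = 10.7 + 7.061 = 17.761 ≈ 17.8 °C.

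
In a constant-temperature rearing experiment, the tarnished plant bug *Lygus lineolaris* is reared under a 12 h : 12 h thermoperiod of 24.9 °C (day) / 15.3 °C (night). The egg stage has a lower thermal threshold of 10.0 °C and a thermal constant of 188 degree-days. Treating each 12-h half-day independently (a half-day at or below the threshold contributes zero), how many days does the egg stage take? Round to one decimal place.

18.6 days

Day half: max(0, 24.9 − 10.0) × 0.5 = 14.9 × 0.5 = 7.45 DD.
Night half: max(0, 15.3 − 10.0) × 0.5 = 5.3 × 0.5 = 2.65 DD.
Per 24 h: 10.10 DD/day.
Duration = 188 / 10.10 = 18.614 ≈ 18.6 days.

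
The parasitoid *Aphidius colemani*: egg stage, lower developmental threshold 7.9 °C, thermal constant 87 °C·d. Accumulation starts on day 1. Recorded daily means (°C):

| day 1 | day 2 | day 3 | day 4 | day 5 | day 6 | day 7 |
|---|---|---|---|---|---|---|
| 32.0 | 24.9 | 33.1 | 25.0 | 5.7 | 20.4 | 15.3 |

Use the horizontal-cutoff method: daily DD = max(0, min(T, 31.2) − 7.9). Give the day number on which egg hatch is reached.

day 6

Daily DD above 7.9 °C (capped at 23.3): 23.3, 17.0, 23.3, 17.1, 0.0, 12.5, 7.4.
Cumulative: 23.3, 40.3, 63.6, 80.7, 80.7, 93.2, 100.6.
The total first reaches 87 DD on day 6.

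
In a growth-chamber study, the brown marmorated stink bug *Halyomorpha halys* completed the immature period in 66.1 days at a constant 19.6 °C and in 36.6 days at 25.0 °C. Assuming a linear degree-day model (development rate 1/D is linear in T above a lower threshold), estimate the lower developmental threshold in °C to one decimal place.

12.9 °C

Under the model K = D·(T − T_b), so D₁·(T₁ − T_b) = D₂·(T₂ − T_b).
66.1·(19.6 − T_b) = 36.6·(25.0 − T_b)
T_b = (66.1·19.6 − 36.6·25.0) / (66.1 − 36.6) = 380.56 / 29.5 = 12.900 °C ≈ 12.9 °C.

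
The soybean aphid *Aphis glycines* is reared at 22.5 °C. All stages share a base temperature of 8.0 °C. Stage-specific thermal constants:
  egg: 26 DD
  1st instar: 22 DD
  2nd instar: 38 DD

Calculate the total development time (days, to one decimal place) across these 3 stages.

Daily accumulation at 22.5 °C = 22.5 − 8.0 = 14.5 DD/day.
Total K = 26 + 22 + 38 = 86 DD.
Total duration = 86 / 14.5 = 5.931 ≈ 5.9 days.

5.9 days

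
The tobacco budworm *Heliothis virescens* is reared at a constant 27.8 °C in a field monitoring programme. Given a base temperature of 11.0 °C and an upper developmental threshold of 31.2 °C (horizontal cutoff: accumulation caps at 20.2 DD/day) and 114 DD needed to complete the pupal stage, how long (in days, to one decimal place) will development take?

Daily accumulation = 27.8 − 11.0 = 16.8 DD/day.
Duration = 114 / 16.8 = 6.786 ≈ 6.8 days.

6.8 days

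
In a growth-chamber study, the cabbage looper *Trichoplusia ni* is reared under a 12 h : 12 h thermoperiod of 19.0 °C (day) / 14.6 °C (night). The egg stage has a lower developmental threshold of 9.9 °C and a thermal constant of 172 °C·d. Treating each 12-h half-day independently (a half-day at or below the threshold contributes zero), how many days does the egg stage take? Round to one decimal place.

24.9 days

Day half: max(0, 19.0 − 9.9) × 0.5 = 9.1 × 0.5 = 4.55 DD.
Night half: max(0, 14.6 − 9.9) × 0.5 = 4.7 × 0.5 = 2.35 DD.
Per 24 h: 6.90 DD/day.
Duration = 172 / 6.90 = 24.928 ≈ 24.9 days.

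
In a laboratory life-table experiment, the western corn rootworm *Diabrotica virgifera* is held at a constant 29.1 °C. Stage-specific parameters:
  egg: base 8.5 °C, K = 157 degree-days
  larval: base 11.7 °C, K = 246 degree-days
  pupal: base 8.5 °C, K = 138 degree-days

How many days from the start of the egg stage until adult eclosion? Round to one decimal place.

28.5 days

egg: 157 / (29.1 − 8.5) = 157 / 20.6 = 7.621 d.
larval: 246 / (29.1 − 11.7) = 246 / 17.4 = 14.138 d.
pupal: 138 / (29.1 − 8.5) = 138 / 20.6 = 6.699 d.
Sum = 28.458 ≈ 28.5 days.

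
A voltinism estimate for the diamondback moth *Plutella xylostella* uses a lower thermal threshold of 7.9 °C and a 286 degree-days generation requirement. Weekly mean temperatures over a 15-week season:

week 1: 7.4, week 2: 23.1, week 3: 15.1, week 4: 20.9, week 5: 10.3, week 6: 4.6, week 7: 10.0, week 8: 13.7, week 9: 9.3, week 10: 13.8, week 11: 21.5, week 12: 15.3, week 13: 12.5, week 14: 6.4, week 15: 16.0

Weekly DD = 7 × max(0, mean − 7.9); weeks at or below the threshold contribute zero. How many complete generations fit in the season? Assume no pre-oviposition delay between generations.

2 generations

Weekly DD (7 × max(0, T̄ − 7.9)): 0.0, 106.4, 50.4, 91.0, 16.8, 0.0, 14.7, 40.6, 9.8, 41.3, 95.2, 51.8, 32.2, 0.0, 56.7.
Season total = 606.9 DD.
Complete generations = ⌊606.9 / 286⌋ = 2.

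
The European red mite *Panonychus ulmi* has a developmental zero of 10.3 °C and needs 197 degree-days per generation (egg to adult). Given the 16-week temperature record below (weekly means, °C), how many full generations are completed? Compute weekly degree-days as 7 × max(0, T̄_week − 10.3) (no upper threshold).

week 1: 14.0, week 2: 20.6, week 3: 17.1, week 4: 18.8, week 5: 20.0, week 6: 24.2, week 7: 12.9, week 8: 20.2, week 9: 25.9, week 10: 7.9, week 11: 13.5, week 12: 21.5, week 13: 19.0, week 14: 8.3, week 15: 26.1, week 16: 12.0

4 generations

Weekly DD (7 × max(0, T̄ − 10.3)): 25.9, 72.1, 47.6, 59.5, 67.9, 97.3, 18.2, 69.3, 109.2, 0.0, 22.4, 78.4, 60.9, 0.0, 110.6, 11.9.
Season total = 851.2 DD.
Complete generations = ⌊851.2 / 197⌋ = 4.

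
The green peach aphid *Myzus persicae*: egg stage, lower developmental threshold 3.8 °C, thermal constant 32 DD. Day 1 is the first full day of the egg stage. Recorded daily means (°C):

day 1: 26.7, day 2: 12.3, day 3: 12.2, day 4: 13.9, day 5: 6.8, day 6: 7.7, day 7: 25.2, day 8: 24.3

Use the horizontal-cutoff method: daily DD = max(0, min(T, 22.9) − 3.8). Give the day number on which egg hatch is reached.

Daily DD above 3.8 °C (capped at 19.1): 19.1, 8.5, 8.4, 10.1, 3.0, 3.9, 19.1, 19.1.
Cumulative: 19.1, 27.6, 36.0, 46.1, 49.1, 53.0, 72.1, 91.2.
The total first reaches 32 DD on day 3.

day 3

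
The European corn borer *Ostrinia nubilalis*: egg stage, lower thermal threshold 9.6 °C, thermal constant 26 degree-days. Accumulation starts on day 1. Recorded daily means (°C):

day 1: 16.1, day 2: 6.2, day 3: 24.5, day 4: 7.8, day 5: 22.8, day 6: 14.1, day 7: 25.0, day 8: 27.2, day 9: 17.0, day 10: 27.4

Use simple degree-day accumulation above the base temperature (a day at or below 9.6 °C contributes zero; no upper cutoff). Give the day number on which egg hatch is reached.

Daily DD above 9.6 °C: 6.5, 0.0, 14.9, 0.0, 13.2, 4.5, 15.4, 17.6, 7.4, 17.8.
Cumulative: 6.5, 6.5, 21.4, 21.4, 34.6, 39.1, 54.5, 72.1, 79.5, 97.3.
The total first reaches 26 DD on day 5.

day 5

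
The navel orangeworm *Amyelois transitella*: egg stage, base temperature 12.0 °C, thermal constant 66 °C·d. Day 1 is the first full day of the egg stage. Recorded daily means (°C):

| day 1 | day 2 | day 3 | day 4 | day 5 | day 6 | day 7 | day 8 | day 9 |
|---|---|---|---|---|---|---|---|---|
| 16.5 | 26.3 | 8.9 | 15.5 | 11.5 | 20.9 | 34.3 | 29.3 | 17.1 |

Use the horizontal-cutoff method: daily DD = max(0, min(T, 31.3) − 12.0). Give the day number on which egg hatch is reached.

Daily DD above 12.0 °C (capped at 19.3): 4.5, 14.3, 0.0, 3.5, 0.0, 8.9, 19.3, 17.3, 5.1.
Cumulative: 4.5, 18.8, 18.8, 22.3, 22.3, 31.2, 50.5, 67.8, 72.9.
The total first reaches 66 DD on day 8.

day 8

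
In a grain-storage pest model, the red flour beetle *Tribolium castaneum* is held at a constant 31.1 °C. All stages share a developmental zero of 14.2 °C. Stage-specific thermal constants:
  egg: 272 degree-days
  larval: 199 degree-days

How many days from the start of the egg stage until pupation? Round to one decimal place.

27.9 days

Daily accumulation at 31.1 °C = 31.1 − 14.2 = 16.9 DD/day.
Total K = 272 + 199 = 471 DD.
Total duration = 471 / 16.9 = 27.870 ≈ 27.9 days.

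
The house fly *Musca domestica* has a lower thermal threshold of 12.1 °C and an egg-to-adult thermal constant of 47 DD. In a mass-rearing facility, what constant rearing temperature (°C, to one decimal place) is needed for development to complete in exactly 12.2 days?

16.0 °C

Required daily accumulation = 47 / 12.2 = 3.852 DD/day.
T = T_base + 3.852 = 12.1 + 3.852 = 15.952 ≈ 16.0 °C.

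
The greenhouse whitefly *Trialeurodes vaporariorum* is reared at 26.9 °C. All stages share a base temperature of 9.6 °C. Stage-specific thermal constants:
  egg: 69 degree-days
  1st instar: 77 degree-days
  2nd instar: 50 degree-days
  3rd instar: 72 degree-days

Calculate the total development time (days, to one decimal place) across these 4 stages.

Daily accumulation at 26.9 °C = 26.9 − 9.6 = 17.3 DD/day.
Total K = 69 + 77 + 50 + 72 = 268 DD.
Total duration = 268 / 17.3 = 15.491 ≈ 15.5 days.

15.5 days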